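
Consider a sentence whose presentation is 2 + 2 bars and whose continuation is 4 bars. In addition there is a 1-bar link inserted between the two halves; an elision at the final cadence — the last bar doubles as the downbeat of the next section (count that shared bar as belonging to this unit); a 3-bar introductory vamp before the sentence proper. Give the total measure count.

12 measures

Basic sentence: 2 + 2 + 4 = 8 bars.
8 (basic form) + 1 (link) + 3 (introduction) = 12.
The elision shares a bar with the next section but does not change this unit's count.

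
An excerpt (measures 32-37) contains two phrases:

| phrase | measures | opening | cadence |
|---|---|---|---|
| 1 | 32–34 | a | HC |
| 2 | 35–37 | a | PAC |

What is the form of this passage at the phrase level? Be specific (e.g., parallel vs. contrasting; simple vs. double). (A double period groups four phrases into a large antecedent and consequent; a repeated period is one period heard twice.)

Phrase 1 ends with a half cadence (weaker) and phrase 2 with a perfect authentic cadence (stronger): antecedent + consequent = a period.
The two phrases open with the same material (a / a), so the period is parallel.

parallel period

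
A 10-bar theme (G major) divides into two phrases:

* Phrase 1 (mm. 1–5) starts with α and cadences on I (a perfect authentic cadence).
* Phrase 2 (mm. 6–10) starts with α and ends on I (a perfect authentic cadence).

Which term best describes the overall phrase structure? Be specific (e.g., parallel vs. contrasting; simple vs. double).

Both phrases have the same opening (α) and the same cadence (perfect authentic cadence): the second is a restatement, not a consequent, so this is a repeated phrase rather than a period.

repeated phrase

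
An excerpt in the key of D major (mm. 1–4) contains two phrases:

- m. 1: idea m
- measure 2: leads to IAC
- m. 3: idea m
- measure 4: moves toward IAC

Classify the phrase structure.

Both phrases have the same opening (m) and the same cadence (imperfect authentic cadence): the second is a restatement, not a consequent, so this is a repeated phrase rather than a period.

repeated phrase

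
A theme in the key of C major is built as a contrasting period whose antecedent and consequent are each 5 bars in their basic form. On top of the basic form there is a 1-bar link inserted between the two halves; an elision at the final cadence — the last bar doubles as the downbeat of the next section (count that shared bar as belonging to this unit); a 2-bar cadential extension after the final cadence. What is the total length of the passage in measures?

13 measures

Basic contrasting period: 5 + 5 = 10 bars.
10 (basic form) + 1 (link) + 2 (cadential extension) = 13.
The elision shares a bar with the next section but does not change this unit's count.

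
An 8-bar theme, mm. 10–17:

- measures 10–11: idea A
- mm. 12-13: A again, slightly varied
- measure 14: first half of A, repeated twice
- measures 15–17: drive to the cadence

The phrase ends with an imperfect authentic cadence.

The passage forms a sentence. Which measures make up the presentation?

measures 10–13

The presentation of a sentence is the basic idea (mm. 10-11) plus its repetition (mm. 12–13); the presentation is therefore bars 10–13.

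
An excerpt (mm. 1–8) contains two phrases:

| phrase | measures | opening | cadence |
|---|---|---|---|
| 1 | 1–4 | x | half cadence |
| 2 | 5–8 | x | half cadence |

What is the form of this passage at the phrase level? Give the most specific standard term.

repeated phrase

Both phrases have the same opening (x) and the same cadence (half cadence): the second is a restatement, not a consequent, so this is a repeated phrase rather than a period.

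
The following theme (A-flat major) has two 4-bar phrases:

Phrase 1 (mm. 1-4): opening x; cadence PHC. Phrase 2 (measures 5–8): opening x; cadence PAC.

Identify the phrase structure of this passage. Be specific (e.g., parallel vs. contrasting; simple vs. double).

parallel period

Phrase 1 ends with a Phrygian half cadence (weaker) and phrase 2 with a perfect authentic cadence (stronger): antecedent + consequent = a period.
The two phrases open with the same material (x / x), so the period is parallel.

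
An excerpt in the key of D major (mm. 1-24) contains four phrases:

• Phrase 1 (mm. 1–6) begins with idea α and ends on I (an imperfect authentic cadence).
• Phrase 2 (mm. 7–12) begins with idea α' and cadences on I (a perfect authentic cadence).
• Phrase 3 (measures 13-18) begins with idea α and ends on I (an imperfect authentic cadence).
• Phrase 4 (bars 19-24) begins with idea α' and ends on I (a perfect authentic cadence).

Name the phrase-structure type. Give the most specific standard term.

repeated period

The cadence pattern IAC–PAC–IAC–PAC is weak–strong twice, and phrases 3–4 restate phrases 1–2: a period heard twice, not a double period (which would end weakly at phrase 2).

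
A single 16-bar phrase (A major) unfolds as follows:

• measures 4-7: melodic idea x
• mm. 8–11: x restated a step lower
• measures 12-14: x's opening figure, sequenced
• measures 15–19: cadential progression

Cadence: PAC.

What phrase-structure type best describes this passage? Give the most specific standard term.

sentence

Basic idea (mm. 4–7) + its repetition (mm. 8–11) form the presentation; fragmentation and cadence (mm. 12–19) form the continuation — the 16-bar whole is a sentence.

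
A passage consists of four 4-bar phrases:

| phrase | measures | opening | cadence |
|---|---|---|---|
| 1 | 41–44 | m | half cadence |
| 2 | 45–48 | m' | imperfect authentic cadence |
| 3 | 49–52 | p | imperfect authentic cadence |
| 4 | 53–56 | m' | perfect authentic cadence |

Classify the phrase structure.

Four phrases in two halves: the first half (mm. 41–48) ends with an imperfect authentic cadence, the second (bars 49–56) with a perfect authentic cadence — a large antecedent–consequent pair, i.e. a double period.
Phrase 3 begins with different material from phrase 1, making it contrasting.

contrasting double period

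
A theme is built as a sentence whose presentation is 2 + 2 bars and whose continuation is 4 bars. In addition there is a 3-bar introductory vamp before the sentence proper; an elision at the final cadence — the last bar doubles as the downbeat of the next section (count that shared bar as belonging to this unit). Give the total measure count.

Basic sentence: 2 + 2 + 4 = 8 bars.
8 (basic form) + 3 (introduction) = 11.
The elision shares a bar with the next section but does not change this unit's count.

11 measures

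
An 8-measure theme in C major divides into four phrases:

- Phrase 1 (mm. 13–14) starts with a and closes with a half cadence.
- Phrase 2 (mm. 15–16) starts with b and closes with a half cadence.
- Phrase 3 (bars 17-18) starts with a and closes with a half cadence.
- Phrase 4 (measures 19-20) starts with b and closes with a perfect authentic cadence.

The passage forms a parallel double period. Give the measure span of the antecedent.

In a double period the four phrases pair into a large antecedent (phrases 1–2, ending half cadence) and a large consequent (phrases 3–4, ending perfect authentic cadence). The antecedent spans mm. 13–16.

measures 13–16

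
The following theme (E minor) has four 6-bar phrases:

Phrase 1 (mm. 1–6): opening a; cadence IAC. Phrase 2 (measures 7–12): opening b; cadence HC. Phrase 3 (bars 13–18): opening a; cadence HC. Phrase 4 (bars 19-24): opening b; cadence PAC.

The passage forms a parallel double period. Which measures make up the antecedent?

In a double period the four phrases pair into a large antecedent (phrases 1–2, ending half cadence) and a large consequent (phrases 3–4, ending perfect authentic cadence). The antecedent spans mm. 1–12.

measures 1–12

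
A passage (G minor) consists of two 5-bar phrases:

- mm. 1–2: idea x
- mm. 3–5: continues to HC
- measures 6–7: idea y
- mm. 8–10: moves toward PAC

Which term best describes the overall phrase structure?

contrasting period

Phrase 1 ends with a half cadence (weaker) and phrase 2 with a perfect authentic cadence (stronger): antecedent + consequent = a period.
The two phrases open with different material (x / y), so the period is contrasting.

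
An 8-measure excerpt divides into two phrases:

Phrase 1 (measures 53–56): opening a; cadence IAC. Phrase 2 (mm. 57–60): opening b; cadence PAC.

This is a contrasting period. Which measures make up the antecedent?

The phrase ending with the weaker cadence (imperfect authentic cadence) is the antecedent; the one ending more conclusively (perfect authentic cadence) is the consequent. The antecedent is measures 53–56.

measures 53–56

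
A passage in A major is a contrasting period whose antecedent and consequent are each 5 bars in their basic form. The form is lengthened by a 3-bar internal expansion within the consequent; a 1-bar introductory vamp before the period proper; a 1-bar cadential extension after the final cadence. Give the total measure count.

15 measures

Basic contrasting period: 5 + 5 = 10 bars.
10 (basic form) + 3 (internal expansion) + 1 (introduction) + 1 (cadential extension) = 15.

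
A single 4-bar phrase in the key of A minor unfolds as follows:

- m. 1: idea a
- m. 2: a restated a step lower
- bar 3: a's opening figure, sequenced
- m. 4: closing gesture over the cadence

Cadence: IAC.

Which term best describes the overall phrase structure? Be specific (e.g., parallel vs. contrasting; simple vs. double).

sentence

Basic idea (measure 1) + its repetition (m. 2) form the presentation; fragmentation and cadence (bars 3–4) form the continuation — the 4-bar whole is a sentence.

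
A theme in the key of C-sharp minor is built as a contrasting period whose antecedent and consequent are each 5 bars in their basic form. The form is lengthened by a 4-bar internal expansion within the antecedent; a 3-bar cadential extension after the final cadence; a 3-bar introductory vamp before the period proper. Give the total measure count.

Basic contrasting period: 5 + 5 = 10 bars.
10 (basic form) + 4 (internal expansion) + 3 (cadential extension) + 3 (introduction) = 20.

20 measures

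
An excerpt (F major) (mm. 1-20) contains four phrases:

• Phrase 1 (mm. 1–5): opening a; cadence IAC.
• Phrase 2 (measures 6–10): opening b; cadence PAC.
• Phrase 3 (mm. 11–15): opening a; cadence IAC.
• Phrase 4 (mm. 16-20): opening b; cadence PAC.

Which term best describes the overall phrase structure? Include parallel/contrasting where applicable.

The cadence pattern IAC–PAC–IAC–PAC is weak–strong twice, and phrases 3–4 restate phrases 1–2: a period heard twice, not a double period (which would end weakly at phrase 2).

repeated period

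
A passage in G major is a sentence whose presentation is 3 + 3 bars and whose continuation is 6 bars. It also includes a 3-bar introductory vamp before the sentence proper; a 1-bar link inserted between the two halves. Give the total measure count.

16 measures

Basic sentence: 3 + 3 + 6 = 12 bars.
12 (basic form) + 3 (introduction) + 1 (link) = 16.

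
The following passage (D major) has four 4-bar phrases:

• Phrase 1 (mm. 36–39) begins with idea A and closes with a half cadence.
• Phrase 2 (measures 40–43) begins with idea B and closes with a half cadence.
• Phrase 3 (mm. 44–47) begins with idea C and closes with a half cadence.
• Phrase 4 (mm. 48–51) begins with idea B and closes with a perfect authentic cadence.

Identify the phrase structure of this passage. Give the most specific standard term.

contrasting double period

Four phrases in two halves: the first half (mm. 36-43) ends with a half cadence, the second (mm. 44–51) with a perfect authentic cadence — a large antecedent–consequent pair, i.e. a double period.
Phrase 3 begins with different material from phrase 1, making it contrasting.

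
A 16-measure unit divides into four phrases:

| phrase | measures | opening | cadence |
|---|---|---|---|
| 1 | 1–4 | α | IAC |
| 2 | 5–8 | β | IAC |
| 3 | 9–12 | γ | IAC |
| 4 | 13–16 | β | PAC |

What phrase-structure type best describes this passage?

contrasting double period

Four phrases in two halves: the first half (mm. 1–8) ends with an imperfect authentic cadence, the second (measures 9–16) with a perfect authentic cadence — a large antecedent–consequent pair, i.e. a double period.
Phrase 3 begins with different material from phrase 1, making it contrasting.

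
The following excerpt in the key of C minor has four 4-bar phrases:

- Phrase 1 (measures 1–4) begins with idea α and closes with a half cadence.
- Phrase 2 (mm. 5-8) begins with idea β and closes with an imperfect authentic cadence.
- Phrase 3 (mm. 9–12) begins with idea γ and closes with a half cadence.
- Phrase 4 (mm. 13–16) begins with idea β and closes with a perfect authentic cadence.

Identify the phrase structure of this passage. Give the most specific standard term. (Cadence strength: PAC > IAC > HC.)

Four phrases in two halves: the first half (bars 1–8) ends with an imperfect authentic cadence, the second (mm. 9–16) with a perfect authentic cadence — a large antecedent–consequent pair, i.e. a double period.
Phrase 3 begins with different material from phrase 1, making it contrasting.

contrasting double period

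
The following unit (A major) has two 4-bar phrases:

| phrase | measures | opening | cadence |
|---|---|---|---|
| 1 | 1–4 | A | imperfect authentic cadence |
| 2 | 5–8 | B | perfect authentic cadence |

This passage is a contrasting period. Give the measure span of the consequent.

The antecedent is the phrase ending with the weaker cadence (imperfect authentic cadence, phrase 1) and the consequent the one ending more conclusively (perfect authentic cadence, phrase 2); the consequent is measures 5-8.

measures 5–8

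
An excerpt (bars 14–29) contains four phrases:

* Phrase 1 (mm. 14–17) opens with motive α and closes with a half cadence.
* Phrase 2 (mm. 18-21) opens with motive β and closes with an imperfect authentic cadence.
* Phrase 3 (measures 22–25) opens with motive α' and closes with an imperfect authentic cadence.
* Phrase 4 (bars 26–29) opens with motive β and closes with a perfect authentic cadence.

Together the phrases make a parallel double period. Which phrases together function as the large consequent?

In a double period the first pair of phrases (ending imperfect authentic cadence) is the large antecedent and the second pair (ending perfect authentic cadence) is the large consequent; the consequent is phrases 3 and 4.

phrases 3 and 4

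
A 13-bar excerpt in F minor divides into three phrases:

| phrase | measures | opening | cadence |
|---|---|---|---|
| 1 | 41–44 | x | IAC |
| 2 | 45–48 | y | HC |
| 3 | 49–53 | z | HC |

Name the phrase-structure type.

phrase group

The final phrase closes with a half cadence, which is not stronger than the preceding half cadence; the 3 phrases lack an overall antecedent–consequent design and so form a phrase group.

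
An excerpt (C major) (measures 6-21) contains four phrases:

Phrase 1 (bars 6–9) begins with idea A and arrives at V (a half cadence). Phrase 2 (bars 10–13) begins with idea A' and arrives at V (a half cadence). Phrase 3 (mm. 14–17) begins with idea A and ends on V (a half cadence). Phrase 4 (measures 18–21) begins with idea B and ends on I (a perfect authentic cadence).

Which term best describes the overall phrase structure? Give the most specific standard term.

Four phrases in two halves: the first half (mm. 6–13) ends with a half cadence, the second (measures 14-21) with a perfect authentic cadence — a large antecedent–consequent pair, i.e. a double period.
Phrase 3 begins with the same material as phrase 1, making it parallel.

parallel double period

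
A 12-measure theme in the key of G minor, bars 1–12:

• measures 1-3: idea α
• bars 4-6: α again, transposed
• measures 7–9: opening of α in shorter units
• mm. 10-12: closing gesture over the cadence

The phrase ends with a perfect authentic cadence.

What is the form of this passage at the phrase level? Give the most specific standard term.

Basic idea (measures 1-3) + its repetition (measures 4–6) form the presentation; fragmentation and cadence (bars 7–12) form the continuation — the 12-bar whole is a sentence.

sentence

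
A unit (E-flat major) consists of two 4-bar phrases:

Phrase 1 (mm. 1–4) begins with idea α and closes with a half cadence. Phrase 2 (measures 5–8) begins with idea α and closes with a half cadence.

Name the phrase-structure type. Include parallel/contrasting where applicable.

Both phrases have the same opening (α) and the same cadence (half cadence): the second is a restatement, not a consequent, so this is a repeated phrase rather than a period.

repeated phrase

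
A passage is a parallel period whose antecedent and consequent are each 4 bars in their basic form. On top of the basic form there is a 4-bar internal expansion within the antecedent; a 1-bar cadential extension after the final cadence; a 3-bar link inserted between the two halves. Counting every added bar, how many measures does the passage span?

Basic parallel period: 4 + 4 = 8 bars.
8 (basic form) + 4 (internal expansion) + 1 (cadential extension) + 3 (link) = 16.

16 measures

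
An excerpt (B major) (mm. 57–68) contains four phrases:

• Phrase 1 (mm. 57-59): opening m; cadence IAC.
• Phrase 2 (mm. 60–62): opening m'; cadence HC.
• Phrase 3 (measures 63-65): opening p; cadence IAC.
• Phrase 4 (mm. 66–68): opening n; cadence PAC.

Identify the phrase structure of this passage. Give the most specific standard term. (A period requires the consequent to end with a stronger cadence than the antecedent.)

contrasting double period

Four phrases in two halves: the first half (mm. 57-62) ends with a half cadence, the second (measures 63–68) with a perfect authentic cadence — a large antecedent–consequent pair, i.e. a double period.
Phrase 3 begins with different material from phrase 1, making it contrasting.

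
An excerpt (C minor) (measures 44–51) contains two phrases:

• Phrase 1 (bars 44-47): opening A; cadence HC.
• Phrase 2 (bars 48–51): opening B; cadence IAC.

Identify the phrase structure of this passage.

contrasting period

Phrase 1 ends with a half cadence (weaker) and phrase 2 with an imperfect authentic cadence (stronger): antecedent + consequent = a period.
The two phrases open with different material (A / B), so the period is contrasting.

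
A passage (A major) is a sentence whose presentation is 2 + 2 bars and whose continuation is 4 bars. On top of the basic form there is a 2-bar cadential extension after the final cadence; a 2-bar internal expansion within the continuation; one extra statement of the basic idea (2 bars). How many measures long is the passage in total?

14 measures

Basic sentence: 2 + 2 + 4 = 8 bars.
8 (basic form) + 2 (cadential extension) + 2 (internal expansion) + 2 (extra statement) = 14.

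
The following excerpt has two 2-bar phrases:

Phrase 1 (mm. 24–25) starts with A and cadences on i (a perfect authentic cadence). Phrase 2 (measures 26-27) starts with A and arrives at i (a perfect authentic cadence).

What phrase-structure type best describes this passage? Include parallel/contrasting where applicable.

repeated phrase

Both phrases have the same opening (A) and the same cadence (perfect authentic cadence): the second is a restatement, not a consequent, so this is a repeated phrase rather than a period.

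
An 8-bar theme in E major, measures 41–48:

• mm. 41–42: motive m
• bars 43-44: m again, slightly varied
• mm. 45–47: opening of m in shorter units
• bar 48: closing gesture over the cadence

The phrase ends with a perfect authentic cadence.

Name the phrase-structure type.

sentence

Basic idea (mm. 41-42) + its repetition (bars 43–44) form the presentation; fragmentation and cadence (measures 45–48) form the continuation — the 8-bar whole is a sentence.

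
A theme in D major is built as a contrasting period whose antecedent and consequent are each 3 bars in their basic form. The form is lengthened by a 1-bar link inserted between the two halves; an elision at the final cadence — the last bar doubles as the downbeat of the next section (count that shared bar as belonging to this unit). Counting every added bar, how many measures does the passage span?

Basic contrasting period: 3 + 3 = 6 bars.
6 (basic form) + 1 (link) = 7.
The elision shares a bar with the next section but does not change this unit's count.

7 measures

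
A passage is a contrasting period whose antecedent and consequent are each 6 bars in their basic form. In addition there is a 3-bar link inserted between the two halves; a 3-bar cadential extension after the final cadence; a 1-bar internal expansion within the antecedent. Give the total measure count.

19 measures

Basic contrasting period: 6 + 6 = 12 bars.
12 (basic form) + 3 (link) + 3 (cadential extension) + 1 (internal expansion) = 19.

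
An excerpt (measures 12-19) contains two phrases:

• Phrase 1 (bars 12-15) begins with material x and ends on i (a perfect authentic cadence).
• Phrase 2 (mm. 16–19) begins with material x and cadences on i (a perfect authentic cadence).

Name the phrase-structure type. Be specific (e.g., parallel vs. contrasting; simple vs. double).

Both phrases have the same opening (x) and the same cadence (perfect authentic cadence): the second is a restatement, not a consequent, so this is a repeated phrase rather than a period.

repeated phrase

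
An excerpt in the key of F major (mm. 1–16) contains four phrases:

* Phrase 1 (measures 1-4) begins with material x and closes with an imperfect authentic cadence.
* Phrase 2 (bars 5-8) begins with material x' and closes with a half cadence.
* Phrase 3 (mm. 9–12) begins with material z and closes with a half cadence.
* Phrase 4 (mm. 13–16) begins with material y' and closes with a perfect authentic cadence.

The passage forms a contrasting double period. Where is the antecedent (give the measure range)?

measures 1–8

In a double period the four phrases pair into a large antecedent (phrases 1–2, ending half cadence) and a large consequent (phrases 3–4, ending perfect authentic cadence). The antecedent spans measures 1–8.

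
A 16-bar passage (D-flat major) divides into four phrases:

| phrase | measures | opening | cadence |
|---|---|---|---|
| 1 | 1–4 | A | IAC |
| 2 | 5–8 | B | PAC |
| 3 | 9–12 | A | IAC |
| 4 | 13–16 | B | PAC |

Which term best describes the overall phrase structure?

repeated period

The cadence pattern IAC–PAC–IAC–PAC is weak–strong twice, and phrases 3–4 restate phrases 1–2: a period heard twice, not a double period (which would end weakly at phrase 2).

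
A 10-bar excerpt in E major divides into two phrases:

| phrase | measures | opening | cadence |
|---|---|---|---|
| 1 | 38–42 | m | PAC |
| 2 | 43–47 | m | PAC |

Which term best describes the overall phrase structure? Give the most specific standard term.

Both phrases have the same opening (m) and the same cadence (perfect authentic cadence): the second is a restatement, not a consequent, so this is a repeated phrase rather than a period.

repeated phrase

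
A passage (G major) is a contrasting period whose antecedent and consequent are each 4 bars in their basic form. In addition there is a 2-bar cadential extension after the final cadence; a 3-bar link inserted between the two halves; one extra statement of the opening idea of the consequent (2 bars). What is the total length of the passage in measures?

15 measures

Basic contrasting period: 4 + 4 = 8 bars.
8 (basic form) + 2 (cadential extension) + 3 (link) + 2 (extra statement) = 15.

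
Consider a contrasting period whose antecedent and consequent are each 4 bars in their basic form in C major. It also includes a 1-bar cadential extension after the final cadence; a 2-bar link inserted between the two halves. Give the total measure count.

Basic contrasting period: 4 + 4 = 8 bars.
8 (basic form) + 1 (cadential extension) + 2 (link) = 11.

11 measures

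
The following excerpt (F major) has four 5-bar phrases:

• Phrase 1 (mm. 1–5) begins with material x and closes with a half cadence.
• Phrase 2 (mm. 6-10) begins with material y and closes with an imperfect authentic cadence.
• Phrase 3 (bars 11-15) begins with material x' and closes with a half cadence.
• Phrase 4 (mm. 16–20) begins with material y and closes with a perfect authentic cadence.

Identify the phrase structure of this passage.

Four phrases in two halves: the first half (measures 1-10) ends with an imperfect authentic cadence, the second (mm. 11–20) with a perfect authentic cadence — a large antecedent–consequent pair, i.e. a double period.
Phrase 3 begins with the same material as phrase 1, making it parallel.

parallel double period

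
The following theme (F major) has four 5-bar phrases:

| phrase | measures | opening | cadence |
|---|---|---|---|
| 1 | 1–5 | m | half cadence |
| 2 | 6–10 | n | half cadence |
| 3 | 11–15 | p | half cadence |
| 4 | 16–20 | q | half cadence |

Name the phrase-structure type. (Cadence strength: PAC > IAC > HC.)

phrase group

Phrase 4 ends with a half cadence, no stronger than phrase 2's half cadence, so the four phrases do not form a double period; nor do phrases 3–4 duplicate 1–2, so it is not a repeated period. With no phrase reaching a conclusive cadence, the passage is a phrase group.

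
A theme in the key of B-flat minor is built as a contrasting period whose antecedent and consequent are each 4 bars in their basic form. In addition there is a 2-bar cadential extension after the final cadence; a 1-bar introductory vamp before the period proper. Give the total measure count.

11 measures

Basic contrasting period: 4 + 4 = 8 bars.
8 (basic form) + 2 (cadential extension) + 1 (introduction) = 11.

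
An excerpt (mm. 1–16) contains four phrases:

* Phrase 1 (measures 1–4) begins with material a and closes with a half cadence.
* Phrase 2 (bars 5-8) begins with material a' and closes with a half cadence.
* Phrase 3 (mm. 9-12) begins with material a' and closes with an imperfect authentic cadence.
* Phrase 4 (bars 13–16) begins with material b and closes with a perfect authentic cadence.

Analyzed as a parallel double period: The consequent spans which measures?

In a double period the four phrases pair into a large antecedent (phrases 1–2, ending half cadence) and a large consequent (phrases 3–4, ending perfect authentic cadence). The consequent spans measures 9-16.

measures 9–16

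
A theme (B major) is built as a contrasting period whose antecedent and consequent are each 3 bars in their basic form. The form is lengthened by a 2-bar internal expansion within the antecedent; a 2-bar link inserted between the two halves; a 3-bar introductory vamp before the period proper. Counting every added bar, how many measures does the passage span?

13 measures

Basic contrasting period: 3 + 3 = 6 bars.
6 (basic form) + 2 (internal expansion) + 2 (link) + 3 (introduction) = 13.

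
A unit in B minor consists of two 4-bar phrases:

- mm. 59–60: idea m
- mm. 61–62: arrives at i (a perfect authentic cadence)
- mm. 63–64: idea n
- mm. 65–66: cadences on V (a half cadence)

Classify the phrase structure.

The second phrase closes with a half cadence, which is not stronger than the first phrase's perfect authentic cadence; without a weak→strong cadential pair there is no antecedent–consequent relationship, so this is a phrase group rather than a period.

phrase group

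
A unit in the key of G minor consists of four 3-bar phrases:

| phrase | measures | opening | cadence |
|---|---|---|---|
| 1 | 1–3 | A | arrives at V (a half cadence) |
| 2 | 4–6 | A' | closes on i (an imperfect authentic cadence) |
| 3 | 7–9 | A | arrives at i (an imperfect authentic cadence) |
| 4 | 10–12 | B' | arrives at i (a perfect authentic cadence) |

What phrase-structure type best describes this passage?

parallel double period

Four phrases in two halves: the first half (measures 1–6) ends with an imperfect authentic cadence, the second (measures 7-12) with a perfect authentic cadence — a large antecedent–consequent pair, i.e. a double period.
Phrase 3 begins with the same material as phrase 1, making it parallel.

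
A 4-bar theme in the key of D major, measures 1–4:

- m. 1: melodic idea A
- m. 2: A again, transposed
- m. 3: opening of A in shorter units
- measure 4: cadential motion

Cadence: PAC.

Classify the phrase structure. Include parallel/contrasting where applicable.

sentence

Basic idea (measure 1) + its repetition (m. 2) form the presentation; fragmentation and cadence (mm. 3–4) form the continuation — the 4-bar whole is a sentence.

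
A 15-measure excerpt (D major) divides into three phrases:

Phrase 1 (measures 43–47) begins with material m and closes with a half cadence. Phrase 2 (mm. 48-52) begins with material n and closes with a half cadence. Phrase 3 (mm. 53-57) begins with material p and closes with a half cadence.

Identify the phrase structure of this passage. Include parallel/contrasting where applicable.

phrase group

The final phrase closes with a half cadence, which is not stronger than the preceding half cadence; the 3 phrases lack an overall antecedent–consequent design and so form a phrase group.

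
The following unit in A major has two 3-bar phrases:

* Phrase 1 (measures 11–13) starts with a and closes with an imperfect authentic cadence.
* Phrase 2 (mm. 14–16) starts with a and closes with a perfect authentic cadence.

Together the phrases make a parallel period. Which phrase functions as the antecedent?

The phrase ending with the weaker cadence (imperfect authentic cadence) is the antecedent; the one ending more conclusively (perfect authentic cadence) is the consequent. The antecedent is phrase 1.

phrase 1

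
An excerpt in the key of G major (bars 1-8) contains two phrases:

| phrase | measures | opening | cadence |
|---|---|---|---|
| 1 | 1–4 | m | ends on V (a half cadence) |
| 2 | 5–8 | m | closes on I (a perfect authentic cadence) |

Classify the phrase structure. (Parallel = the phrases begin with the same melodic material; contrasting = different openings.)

Phrase 1 ends with a half cadence (weaker) and phrase 2 with a perfect authentic cadence (stronger): antecedent + consequent = a period.
The two phrases open with the same material (m / m), so the period is parallel.

parallel period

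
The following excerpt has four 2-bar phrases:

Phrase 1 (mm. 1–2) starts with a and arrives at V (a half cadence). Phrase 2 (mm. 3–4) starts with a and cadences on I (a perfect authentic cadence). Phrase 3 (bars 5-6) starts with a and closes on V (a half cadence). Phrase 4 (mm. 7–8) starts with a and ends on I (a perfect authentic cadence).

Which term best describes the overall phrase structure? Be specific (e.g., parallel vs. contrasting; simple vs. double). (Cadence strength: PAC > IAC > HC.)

The cadence pattern HC–PAC–HC–PAC is weak–strong twice, and phrases 3–4 restate phrases 1–2: a period heard twice, not a double period (which would end weakly at phrase 2).

repeated period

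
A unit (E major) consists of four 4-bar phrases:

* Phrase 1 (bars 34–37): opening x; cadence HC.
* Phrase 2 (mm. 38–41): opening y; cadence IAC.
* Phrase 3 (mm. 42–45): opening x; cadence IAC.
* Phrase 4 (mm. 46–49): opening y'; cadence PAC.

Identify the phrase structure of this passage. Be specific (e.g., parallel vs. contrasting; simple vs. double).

Four phrases in two halves: the first half (bars 34-41) ends with an imperfect authentic cadence, the second (bars 42–49) with a perfect authentic cadence — a large antecedent–consequent pair, i.e. a double period.
Phrase 3 begins with the same material as phrase 1, making it parallel.

parallel double period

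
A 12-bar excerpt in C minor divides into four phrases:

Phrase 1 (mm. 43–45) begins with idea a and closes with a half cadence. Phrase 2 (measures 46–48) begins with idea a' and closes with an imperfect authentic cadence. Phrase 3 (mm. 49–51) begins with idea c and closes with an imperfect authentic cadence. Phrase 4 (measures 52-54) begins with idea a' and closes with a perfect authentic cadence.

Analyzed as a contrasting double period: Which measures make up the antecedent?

In a double period the four phrases pair into a large antecedent (phrases 1–2, ending imperfect authentic cadence) and a large consequent (phrases 3–4, ending perfect authentic cadence). The antecedent spans mm. 43–48.

measures 43–48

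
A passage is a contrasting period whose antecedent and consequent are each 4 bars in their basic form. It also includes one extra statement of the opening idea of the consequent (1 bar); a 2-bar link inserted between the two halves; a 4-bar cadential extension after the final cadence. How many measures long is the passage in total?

15 measures

Basic contrasting period: 4 + 4 = 8 bars.
8 (basic form) + 1 (extra statement) + 2 (link) + 4 (cadential extension) = 15.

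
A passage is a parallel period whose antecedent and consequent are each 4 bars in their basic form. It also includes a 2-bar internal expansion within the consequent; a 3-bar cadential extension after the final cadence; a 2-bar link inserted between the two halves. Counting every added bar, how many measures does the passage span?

15 measures

Basic parallel period: 4 + 4 = 8 bars.
8 (basic form) + 2 (internal expansion) + 3 (cadential extension) + 2 (link) = 15.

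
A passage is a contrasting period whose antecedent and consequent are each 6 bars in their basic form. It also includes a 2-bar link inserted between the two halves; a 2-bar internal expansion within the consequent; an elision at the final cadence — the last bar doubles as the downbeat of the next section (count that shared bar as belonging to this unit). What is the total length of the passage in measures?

Basic contrasting period: 6 + 6 = 12 bars.
12 (basic form) + 2 (link) + 2 (internal expansion) = 16.
The elision shares a bar with the next section but does not change this unit's count.

16 measures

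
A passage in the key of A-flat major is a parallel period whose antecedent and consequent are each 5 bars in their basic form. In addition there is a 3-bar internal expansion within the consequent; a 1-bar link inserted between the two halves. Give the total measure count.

Basic parallel period: 5 + 5 = 10 bars.
10 (basic form) + 3 (internal expansion) + 1 (link) = 14.

14 measures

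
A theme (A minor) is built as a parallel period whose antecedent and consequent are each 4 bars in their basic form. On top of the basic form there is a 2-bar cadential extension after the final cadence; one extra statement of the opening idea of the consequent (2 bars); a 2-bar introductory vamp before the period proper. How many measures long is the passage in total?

14 measures

Basic parallel period: 4 + 4 = 8 bars.
8 (basic form) + 2 (cadential extension) + 2 (extra statement) + 2 (introduction) = 14.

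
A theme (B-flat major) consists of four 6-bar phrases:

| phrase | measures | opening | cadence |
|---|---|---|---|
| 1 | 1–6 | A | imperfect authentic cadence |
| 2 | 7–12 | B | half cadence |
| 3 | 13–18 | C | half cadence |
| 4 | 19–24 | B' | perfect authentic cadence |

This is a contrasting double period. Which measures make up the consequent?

In a double period the first pair of phrases (ending half cadence) is the large antecedent and the second pair (ending perfect authentic cadence) is the large consequent; the consequent is measures 13–24.

measures 13–24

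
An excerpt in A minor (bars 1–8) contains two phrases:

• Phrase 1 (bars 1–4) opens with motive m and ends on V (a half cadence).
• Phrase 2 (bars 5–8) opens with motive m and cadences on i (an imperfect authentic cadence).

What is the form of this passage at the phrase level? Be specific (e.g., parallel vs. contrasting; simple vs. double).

Phrase 1 ends with a half cadence (weaker) and phrase 2 with an imperfect authentic cadence (stronger): antecedent + consequent = a period.
The two phrases open with the same material (m / m), so the period is parallel.

parallel period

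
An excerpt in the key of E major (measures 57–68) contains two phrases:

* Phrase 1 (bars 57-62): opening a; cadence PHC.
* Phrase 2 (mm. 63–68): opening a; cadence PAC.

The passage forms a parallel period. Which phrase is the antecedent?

The phrase ending with the weaker cadence (Phrygian half cadence) is the antecedent; the one ending more conclusively (perfect authentic cadence) is the consequent. The antecedent is phrase 1.

phrase 1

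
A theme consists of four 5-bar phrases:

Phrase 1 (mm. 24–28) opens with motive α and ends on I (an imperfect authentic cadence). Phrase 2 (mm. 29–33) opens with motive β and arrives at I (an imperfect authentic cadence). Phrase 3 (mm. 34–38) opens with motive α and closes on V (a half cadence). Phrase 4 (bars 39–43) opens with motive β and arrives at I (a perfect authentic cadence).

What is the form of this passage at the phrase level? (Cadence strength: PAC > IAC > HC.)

Four phrases in two halves: the first half (bars 24–33) ends with an imperfect authentic cadence, the second (mm. 34–43) with a perfect authentic cadence — a large antecedent–consequent pair, i.e. a double period.
Phrase 3 begins with the same material as phrase 1, making it parallel.

parallel double period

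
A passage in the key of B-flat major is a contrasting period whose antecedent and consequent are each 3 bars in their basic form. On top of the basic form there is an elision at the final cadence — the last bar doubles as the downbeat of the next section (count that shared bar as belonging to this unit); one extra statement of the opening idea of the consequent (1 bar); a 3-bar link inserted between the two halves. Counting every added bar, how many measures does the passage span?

10 measures

Basic contrasting period: 3 + 3 = 6 bars.
6 (basic form) + 1 (extra statement) + 3 (link) = 10.
The elision shares a bar with the next section but does not change this unit's count.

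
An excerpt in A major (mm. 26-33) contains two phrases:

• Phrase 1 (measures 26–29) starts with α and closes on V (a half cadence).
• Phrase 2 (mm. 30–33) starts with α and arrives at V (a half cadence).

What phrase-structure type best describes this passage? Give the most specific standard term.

Both phrases have the same opening (α) and the same cadence (half cadence): the second is a restatement, not a consequent, so this is a repeated phrase rather than a period.

repeated phrase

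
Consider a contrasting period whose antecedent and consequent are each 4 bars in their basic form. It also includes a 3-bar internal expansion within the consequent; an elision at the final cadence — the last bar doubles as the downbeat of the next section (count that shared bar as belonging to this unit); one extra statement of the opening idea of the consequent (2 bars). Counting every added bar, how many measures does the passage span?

Basic contrasting period: 4 + 4 = 8 bars.
8 (basic form) + 3 (internal expansion) + 2 (extra statement) = 13.
The elision shares a bar with the next section but does not change this unit's count.

13 measures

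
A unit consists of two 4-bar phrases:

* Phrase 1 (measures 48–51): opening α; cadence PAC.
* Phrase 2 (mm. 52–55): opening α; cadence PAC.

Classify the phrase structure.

Both phrases have the same opening (α) and the same cadence (perfect authentic cadence): the second is a restatement, not a consequent, so this is a repeated phrase rather than a period.

repeated phrase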